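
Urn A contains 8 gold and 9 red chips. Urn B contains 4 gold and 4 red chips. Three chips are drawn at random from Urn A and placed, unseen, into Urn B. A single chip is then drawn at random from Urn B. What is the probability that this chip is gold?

Condition on how many of the transferred chips are gold (from Urn A: 8 gold of 17; then Urn B has 11 total).
  0 gold: C(8,0)C(9,3)/C(17,3) = 21/170; then P = 4/11
  1 gold: C(8,1)C(9,2)/C(17,3) = 36/85; then P = 5/11
  2 gold: C(8,2)C(9,1)/C(17,3) = 63/170; then P = 6/11
  3 gold: C(8,3)C(9,0)/C(17,3) = 7/85; then P = 7/11
P(gold from Urn B) = 92/187 ≈ 0.4920.

92/187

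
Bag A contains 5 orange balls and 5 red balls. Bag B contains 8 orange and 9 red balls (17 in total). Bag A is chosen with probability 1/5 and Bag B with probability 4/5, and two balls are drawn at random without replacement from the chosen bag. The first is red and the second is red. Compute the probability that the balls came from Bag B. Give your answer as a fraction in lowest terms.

81/98

P(E | Bag A) = 2/9; P(E | Bag B) = 9/34.
P(E) = 1/5·2/9 + 4/5·9/34 = 196/765.
By Bayes' rule, P(Bag B | E) = 18/85 / 196/765 = 81/98 ≈ 0.8265.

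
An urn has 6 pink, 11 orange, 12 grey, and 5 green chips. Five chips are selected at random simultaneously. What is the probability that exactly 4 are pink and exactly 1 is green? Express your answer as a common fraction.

25/92752

Unordered draws without replacement: count favorable combinations over C(34,5).
Favorable = C(6,4) · C(11,0) · C(12,0) · C(5,1) = 75; total = C(34,5) = 278256.
P = 75/278256 = 25/92752 ≈ 0.0003.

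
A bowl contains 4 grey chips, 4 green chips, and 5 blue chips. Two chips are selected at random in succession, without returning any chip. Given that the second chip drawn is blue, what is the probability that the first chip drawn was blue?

1/3

P(first=blue and the second chip drawn is blue) = (5/13)·(4/12) = 5/39.
P(the second chip drawn is blue) = Σ over first color = 5/39 + 5/39 + 5/39 = 5/13.
By Bayes, P(first=blue | the second chip drawn is blue) = 5/39 / 5/13 = 1/3 ≈ 0.3333.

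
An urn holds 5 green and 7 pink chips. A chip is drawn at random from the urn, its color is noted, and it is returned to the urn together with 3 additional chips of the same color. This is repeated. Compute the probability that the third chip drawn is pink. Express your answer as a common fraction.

7/12

Sum over the four possibilities for the first two draws (pink/not-pink each), tracking how the pink count and total change by +3 per draw.
P(third is pink) = 7/12 ≈ 0.5833. (In a Pólya urn every draw has the same marginal probability 7/12.)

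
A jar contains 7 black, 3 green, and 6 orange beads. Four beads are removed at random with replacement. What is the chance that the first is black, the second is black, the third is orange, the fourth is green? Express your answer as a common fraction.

Multiply the conditional probability of each draw in order, with replacement (the composition resets each draw).
P = (7/16) · (7/16) · (6/16) · (3/16) = 441/32768 ≈ 0.0135.

441/32768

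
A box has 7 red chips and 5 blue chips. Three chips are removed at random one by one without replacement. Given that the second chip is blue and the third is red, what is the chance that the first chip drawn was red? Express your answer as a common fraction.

3/5

P(first=red and the second chip is blue and the third is red) = (7/12)·(5/11)·(6/10) = 7/44.
P(E) = Σ over first color = 7/44 + 7/66 = 35/132.
By Bayes, P(first=red | E) = 7/44 / 35/132 = 3/5 ≈ 0.6000.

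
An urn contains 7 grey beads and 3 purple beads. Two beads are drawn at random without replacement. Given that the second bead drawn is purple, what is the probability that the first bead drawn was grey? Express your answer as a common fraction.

P(first=grey and the second bead drawn is purple) = (7/10)·(3/9) = 7/30.
P(the second bead drawn is purple) = Σ over first color = 7/30 + 1/15 = 3/10.
By Bayes, P(first=grey | the second bead drawn is purple) = 7/30 / 3/10 = 7/9 ≈ 0.7778.

7/9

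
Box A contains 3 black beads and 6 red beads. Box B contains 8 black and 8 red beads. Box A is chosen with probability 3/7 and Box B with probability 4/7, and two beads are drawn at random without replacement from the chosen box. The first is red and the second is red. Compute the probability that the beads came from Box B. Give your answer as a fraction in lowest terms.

P(E | Box A) = 5/12; P(E | Box B) = 7/30.
P(E) = 3/7·5/12 + 4/7·7/30 = 131/420.
By Bayes' rule, P(Box B | E) = 2/15 / 131/420 = 56/131 ≈ 0.4275.

56/131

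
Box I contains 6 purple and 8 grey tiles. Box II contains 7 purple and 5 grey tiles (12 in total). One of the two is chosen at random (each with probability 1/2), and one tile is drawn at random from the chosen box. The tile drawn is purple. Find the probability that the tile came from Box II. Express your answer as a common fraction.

49/85

P(purple | Box I) = 3/7; P(purple | Box II) = 7/12.
P(purple) = 1/2·3/7 + 1/2·7/12 = 85/168.
By Bayes' rule, P(Box II | purple) = 7/24 / 85/168 = 49/85 ≈ 0.5765.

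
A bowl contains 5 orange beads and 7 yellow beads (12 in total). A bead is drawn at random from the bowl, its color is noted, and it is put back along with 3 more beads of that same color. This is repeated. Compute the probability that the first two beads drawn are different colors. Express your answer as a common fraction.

Either yellow then orange, or orange then yellow; after the first draw the total is 15.
P = (7/12)·(5/15) + (5/12)·(7/15) = 7/18 ≈ 0.3889.

7/18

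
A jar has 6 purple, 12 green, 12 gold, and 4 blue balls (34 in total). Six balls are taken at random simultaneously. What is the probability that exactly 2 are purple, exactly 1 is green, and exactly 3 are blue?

Unordered draws without replacement: count favorable combinations over C(34,6).
Favorable = C(6,2) · C(12,1) · C(12,0) · C(4,3) = 720; total = C(34,6) = 1344904.
P = 720/1344904 = 90/168113 ≈ 0.0005.

90/168113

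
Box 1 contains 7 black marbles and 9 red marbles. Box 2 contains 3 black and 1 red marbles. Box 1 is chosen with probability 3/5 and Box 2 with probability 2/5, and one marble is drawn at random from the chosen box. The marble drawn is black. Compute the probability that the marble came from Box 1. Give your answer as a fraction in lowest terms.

7/15

P(black | Box 1) = 7/16; P(black | Box 2) = 3/4.
P(black) = 3/5·7/16 + 2/5·3/4 = 9/16.
By Bayes' rule, P(Box 1 | black) = 21/80 / 9/16 = 7/15 ≈ 0.4667.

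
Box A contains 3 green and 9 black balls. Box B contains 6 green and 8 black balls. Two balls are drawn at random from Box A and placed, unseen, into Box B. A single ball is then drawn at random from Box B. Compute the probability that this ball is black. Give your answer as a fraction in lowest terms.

19/32

Condition on how many of the transferred balls are black (from Box A: 9 black of 12; then Box B has 16 total).
  0 black: C(9,0)C(3,2)/C(12,2) = 1/22; then P = 8/16
  1 black: C(9,1)C(3,1)/C(12,2) = 9/22; then P = 9/16
  2 black: C(9,2)C(3,0)/C(12,2) = 6/11; then P = 10/16
P(black from Box B) = 19/32 ≈ 0.5938.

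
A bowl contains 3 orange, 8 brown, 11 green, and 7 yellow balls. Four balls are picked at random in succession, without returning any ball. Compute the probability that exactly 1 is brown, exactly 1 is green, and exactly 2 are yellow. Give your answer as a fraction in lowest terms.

Unordered draws without replacement: count favorable combinations over C(29,4).
Favorable = C(3,0) · C(8,1) · C(11,1) · C(7,2) = 1848; total = C(29,4) = 23751.
P = 1848/23751 = 88/1131 ≈ 0.0778.

88/1131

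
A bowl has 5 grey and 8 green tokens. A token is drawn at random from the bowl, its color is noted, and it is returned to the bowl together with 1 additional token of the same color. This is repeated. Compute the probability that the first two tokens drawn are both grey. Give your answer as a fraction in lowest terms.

15/91

After a grey draw the bowl holds 6 grey out of 14.
P = (5/13)·(6/14) = 15/91 ≈ 0.1648.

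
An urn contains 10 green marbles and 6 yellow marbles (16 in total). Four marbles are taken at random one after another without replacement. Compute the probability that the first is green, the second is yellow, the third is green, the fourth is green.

Multiply the conditional probability of each draw in order, without replacement, so each draw removes one from its color and from the total.
P = (10/16) · (6/15) · (9/14) · (8/13) = 9/91 ≈ 0.0989.

9/91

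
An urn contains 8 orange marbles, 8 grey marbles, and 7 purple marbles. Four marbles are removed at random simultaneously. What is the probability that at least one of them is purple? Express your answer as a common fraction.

201/253

Use the complement: P(at least one purple) = 1 − P(no purple).
P(none) = C(16,4)/C(23,4) = 1820/8855.
So P = 1 − 1820/8855 = 201/253 ≈ 0.7945.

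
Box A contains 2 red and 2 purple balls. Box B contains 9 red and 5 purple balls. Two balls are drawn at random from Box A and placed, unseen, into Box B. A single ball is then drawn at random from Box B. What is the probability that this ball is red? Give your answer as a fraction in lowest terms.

Condition on how many of the transferred balls are red (from Box A: 2 red of 4; then Box B has 16 total).
  0 red: C(2,0)C(2,2)/C(4,2) = 1/6; then P = 9/16
  1 red: C(2,1)C(2,1)/C(4,2) = 2/3; then P = 10/16
  2 red: C(2,2)C(2,0)/C(4,2) = 1/6; then P = 11/16
P(red from Box B) = 5/8 ≈ 0.6250.

5/8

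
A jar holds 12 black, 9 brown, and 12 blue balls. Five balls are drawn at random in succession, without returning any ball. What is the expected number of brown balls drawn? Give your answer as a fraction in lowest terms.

15/11

By linearity of expectation, E[X] = Σ P(draw i is brown); by symmetry each draw (even without replacement) has P(brown) = 9/33.
E[X] = 5 · 9/33 = 15/11 ≈ 1.3636.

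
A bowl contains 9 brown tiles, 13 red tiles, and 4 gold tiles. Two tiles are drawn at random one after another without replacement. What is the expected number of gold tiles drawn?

By linearity of expectation, E[X] = Σ P(draw i is gold); by symmetry each draw (even without replacement) has P(gold) = 4/26.
E[X] = 2 · 4/26 = 4/13 ≈ 0.3077.

4/13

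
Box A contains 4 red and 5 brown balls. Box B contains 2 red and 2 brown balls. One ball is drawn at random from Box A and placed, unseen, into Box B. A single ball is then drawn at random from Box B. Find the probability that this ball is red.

22/45

Condition on how many of the transferred balls are red (from Box A: 4 red of 9; then Box B has 5 total).
  0 red: C(4,0)C(5,1)/C(9,1) = 5/9; then P = 2/5
  1 red: C(4,1)C(5,0)/C(9,1) = 4/9; then P = 3/5
P(red from Box B) = 22/45 ≈ 0.4889.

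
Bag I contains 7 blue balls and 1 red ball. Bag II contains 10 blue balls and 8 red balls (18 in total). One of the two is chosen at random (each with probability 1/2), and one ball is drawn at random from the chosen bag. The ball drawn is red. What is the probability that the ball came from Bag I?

9/41

P(red | Bag I) = 1/8; P(red | Bag II) = 4/9.
P(red) = 1/2·1/8 + 1/2·4/9 = 41/144.
By Bayes' rule, P(Bag I | red) = 1/16 / 41/144 = 9/41 ≈ 0.2195.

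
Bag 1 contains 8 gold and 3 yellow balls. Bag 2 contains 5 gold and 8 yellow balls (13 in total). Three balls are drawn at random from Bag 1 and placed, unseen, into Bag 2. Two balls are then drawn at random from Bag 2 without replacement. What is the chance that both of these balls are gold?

617/3300

Condition on how many of the transferred balls are gold (from Bag 1: 8 gold of 11; then Bag 2 has 16 total).
  0 gold: C(8,0)C(3,3)/C(11,3) = 1/165; then P = C(5,2)/C(16,2) = 1/12
  1 gold: C(8,1)C(3,2)/C(11,3) = 8/55; then P = C(6,2)/C(16,2) = 1/8
  2 gold: C(8,2)C(3,1)/C(11,3) = 28/55; then P = C(7,2)/C(16,2) = 7/40
  3 gold: C(8,3)C(3,0)/C(11,3) = 56/165; then P = C(8,2)/C(16,2) = 7/30
P(both gold) = 617/3300 ≈ 0.1870.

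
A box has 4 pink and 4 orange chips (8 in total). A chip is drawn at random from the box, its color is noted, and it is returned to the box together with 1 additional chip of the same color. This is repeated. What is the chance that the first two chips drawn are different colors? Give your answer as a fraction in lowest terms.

Either pink then orange, or orange then pink; after the first draw the total is 9.
P = (4/8)·(4/9) + (4/8)·(4/9) = 4/9 ≈ 0.4444.

4/9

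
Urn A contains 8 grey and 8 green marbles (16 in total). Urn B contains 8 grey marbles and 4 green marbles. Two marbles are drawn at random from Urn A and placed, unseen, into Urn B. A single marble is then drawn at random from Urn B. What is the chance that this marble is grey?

Condition on how many of the transferred marbles are grey (from Urn A: 8 grey of 16; then Urn B has 14 total).
  0 grey: C(8,0)C(8,2)/C(16,2) = 7/30; then P = 8/14
  1 grey: C(8,1)C(8,1)/C(16,2) = 8/15; then P = 9/14
  2 grey: C(8,2)C(8,0)/C(16,2) = 7/30; then P = 10/14
P(grey from Urn B) = 9/14 ≈ 0.6429.

9/14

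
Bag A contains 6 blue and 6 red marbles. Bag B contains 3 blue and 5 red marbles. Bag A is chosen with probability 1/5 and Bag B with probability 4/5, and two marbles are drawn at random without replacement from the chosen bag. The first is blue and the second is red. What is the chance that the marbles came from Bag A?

14/69

P(E | Bag A) = 3/11; P(E | Bag B) = 15/56.
P(E) = 1/5·3/11 + 4/5·15/56 = 207/770.
By Bayes' rule, P(Bag A | E) = 3/55 / 207/770 = 14/69 ≈ 0.2029.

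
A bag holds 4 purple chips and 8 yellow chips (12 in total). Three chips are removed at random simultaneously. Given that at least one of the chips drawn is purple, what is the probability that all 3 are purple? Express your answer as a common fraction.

1/41

P(all 3 purple) = C(4,3)/C(12,3) = 1/55; P(at least one purple) = 1 − C(8,3)/C(12,3) = 41/55.
Since 'all 3 purple' ⊆ 'at least one purple', P(all 3 | at least one) = 1/55 / 41/55 = 1/41 ≈ 0.0244.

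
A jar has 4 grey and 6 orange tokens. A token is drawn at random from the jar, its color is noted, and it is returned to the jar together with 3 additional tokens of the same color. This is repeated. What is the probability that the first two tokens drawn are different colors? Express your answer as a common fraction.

24/65

Either grey then orange, or orange then grey; after the first draw the total is 13.
P = (4/10)·(6/13) + (6/10)·(4/13) = 24/65 ≈ 0.3692.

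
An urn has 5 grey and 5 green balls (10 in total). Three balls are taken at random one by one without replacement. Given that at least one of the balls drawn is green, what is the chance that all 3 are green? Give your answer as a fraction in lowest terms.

P(all 3 green) = C(5,3)/C(10,3) = 1/12; P(at least one green) = 1 − C(5,3)/C(10,3) = 11/12.
Since 'all 3 green' ⊆ 'at least one green', P(all 3 | at least one) = 1/12 / 11/12 = 1/11 ≈ 0.0909.

1/11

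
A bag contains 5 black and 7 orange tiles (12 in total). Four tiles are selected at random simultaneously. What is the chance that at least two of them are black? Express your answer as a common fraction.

19/33

Sum the hypergeometric tail for j = 2,…,4 black tiles.
Favorable = C(5,2)·C(7,2) + C(5,3)·C(7,1) + C(5,4)·C(7,0) = 285; total = C(12,4) = 495.
P = 285/495 = 19/33 ≈ 0.5758.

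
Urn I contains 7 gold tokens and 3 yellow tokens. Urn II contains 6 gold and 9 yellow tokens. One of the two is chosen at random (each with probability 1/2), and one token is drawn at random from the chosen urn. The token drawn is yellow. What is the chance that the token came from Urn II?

2/3

P(yellow | Urn I) = 3/10; P(yellow | Urn II) = 3/5.
P(yellow) = 1/2·3/10 + 1/2·3/5 = 9/20.
By Bayes' rule, P(Urn II | yellow) = 3/10 / 9/20 = 2/3 ≈ 0.6667.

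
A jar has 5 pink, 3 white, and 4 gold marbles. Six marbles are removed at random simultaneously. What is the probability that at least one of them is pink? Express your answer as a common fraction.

131/132

Use the complement: P(at least one pink) = 1 − P(no pink).
P(none) = C(7,6)/C(12,6) = 7/924.
So P = 1 − 7/924 = 131/132 ≈ 0.9924.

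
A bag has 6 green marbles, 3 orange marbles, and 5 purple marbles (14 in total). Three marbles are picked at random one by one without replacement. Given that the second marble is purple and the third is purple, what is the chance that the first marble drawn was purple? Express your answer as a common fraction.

1/4

P(first=purple and the second marble is purple and the third is purple) = (5/14)·(4/13)·(3/12) = 5/182.
P(E) = Σ over first color = 5/91 + 5/182 + 5/182 = 10/91.
By Bayes, P(first=purple | E) = 5/182 / 10/91 = 1/4 ≈ 0.2500.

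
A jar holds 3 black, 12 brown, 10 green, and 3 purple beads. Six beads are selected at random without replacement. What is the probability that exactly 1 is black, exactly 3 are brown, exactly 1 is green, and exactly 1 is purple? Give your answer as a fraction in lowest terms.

Unordered draws without replacement: count favorable combinations over C(28,6).
Favorable = C(3,1) · C(12,3) · C(10,1) · C(3,1) = 19800; total = C(28,6) = 376740.
P = 19800/376740 = 110/2093 ≈ 0.0526.

110/2093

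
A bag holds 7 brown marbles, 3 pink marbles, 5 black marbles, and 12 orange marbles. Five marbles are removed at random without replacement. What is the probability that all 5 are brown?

Unordered draws without replacement: count favorable combinations over C(27,5).
Favorable = C(7,5) · C(3,0) · C(5,0) · C(12,0) = 21; total = C(27,5) = 80730.
P = 21/80730 = 7/26910 ≈ 0.0003.

7/26910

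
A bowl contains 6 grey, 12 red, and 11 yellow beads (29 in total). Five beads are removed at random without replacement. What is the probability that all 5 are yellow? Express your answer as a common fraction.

Unordered draws without replacement: count favorable combinations over C(29,5).
Favorable = C(6,0) · C(12,0) · C(11,5) = 462; total = C(29,5) = 118755.
P = 462/118755 = 22/5655 ≈ 0.0039.

22/5655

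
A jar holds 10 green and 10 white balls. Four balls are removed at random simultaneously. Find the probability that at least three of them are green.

94/323

Sum the hypergeometric tail for j = 3,…,4 green balls.
Favorable = C(10,3)·C(10,1) + C(10,4)·C(10,0) = 1410; total = C(20,4) = 4845.
P = 1410/4845 = 94/323 ≈ 0.2910.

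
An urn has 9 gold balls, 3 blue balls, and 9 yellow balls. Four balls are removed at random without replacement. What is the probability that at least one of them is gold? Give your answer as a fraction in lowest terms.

122/133

Use the complement: P(at least one gold) = 1 − P(no gold).
P(none) = C(12,4)/C(21,4) = 495/5985.
So P = 1 − 495/5985 = 122/133 ≈ 0.9173.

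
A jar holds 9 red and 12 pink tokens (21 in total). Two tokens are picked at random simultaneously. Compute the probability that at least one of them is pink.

29/35

Use the complement: P(at least one pink) = 1 − P(no pink).
P(none) = C(9,2)/C(21,2) = 36/210.
So P = 1 − 36/210 = 29/35 ≈ 0.8286.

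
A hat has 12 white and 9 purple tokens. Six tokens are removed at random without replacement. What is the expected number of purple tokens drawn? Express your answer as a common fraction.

By linearity of expectation, E[X] = Σ P(draw i is purple); by symmetry each draw (even without replacement) has P(purple) = 9/21.
E[X] = 6 · 9/21 = 18/7 ≈ 2.5714.

18/7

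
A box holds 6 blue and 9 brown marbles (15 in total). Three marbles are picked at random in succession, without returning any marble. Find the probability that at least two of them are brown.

60/91

Sum the hypergeometric tail for j = 2,…,3 brown marbles.
Favorable = C(9,2)·C(6,1) + C(9,3)·C(6,0) = 300; total = C(15,3) = 455.
P = 300/455 = 60/91 ≈ 0.6593.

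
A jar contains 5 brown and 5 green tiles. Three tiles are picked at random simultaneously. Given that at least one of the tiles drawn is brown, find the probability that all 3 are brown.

P(all 3 brown) = C(5,3)/C(10,3) = 1/12; P(at least one brown) = 1 − C(5,3)/C(10,3) = 11/12.
Since 'all 3 brown' ⊆ 'at least one brown', P(all 3 | at least one) = 1/12 / 11/12 = 1/11 ≈ 0.0909.

1/11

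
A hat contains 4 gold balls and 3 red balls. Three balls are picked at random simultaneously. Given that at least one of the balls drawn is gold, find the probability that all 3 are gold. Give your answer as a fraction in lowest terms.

2/17

P(all 3 gold) = C(4,3)/C(7,3) = 4/35; P(at least one gold) = 1 − C(3,3)/C(7,3) = 34/35.
Since 'all 3 gold' ⊆ 'at least one gold', P(all 3 | at least one) = 4/35 / 34/35 = 2/17 ≈ 0.1176.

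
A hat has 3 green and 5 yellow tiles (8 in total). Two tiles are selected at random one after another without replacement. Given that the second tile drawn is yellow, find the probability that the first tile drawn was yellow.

4/7

P(first=yellow and the second tile drawn is yellow) = (5/8)·(4/7) = 5/14.
P(the second tile drawn is yellow) = Σ over first color = 15/56 + 5/14 = 5/8.
By Bayes, P(first=yellow | the second tile drawn is yellow) = 5/14 / 5/8 = 4/7 ≈ 0.5714.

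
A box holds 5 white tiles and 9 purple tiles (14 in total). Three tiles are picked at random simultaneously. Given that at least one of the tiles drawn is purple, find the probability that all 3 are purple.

P(all 3 purple) = C(9,3)/C(14,3) = 3/13; P(at least one purple) = 1 − C(5,3)/C(14,3) = 177/182.
Since 'all 3 purple' ⊆ 'at least one purple', P(all 3 | at least one) = 3/13 / 177/182 = 14/59 ≈ 0.2373.

14/59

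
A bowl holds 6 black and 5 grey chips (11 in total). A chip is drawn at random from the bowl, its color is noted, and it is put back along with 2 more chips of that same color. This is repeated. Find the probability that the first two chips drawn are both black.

48/143

After a black draw the bowl holds 8 black out of 13.
P = (6/11)·(8/13) = 48/143 ≈ 0.3357.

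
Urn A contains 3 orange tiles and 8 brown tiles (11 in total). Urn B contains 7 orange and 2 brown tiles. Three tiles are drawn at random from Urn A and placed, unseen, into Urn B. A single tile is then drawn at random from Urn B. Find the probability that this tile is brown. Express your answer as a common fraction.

Condition on how many of the transferred tiles are brown (from Urn A: 8 brown of 11; then Urn B has 12 total).
  0 brown: C(8,0)C(3,3)/C(11,3) = 1/165; then P = 2/12
  1 brown: C(8,1)C(3,2)/C(11,3) = 8/55; then P = 3/12
  2 brown: C(8,2)C(3,1)/C(11,3) = 28/55; then P = 4/12
  3 brown: C(8,3)C(3,0)/C(11,3) = 56/165; then P = 5/12
P(brown from Urn B) = 23/66 ≈ 0.3485.

23/66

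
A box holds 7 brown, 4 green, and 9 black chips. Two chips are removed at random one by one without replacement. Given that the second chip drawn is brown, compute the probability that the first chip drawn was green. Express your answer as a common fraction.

4/19

P(first=green and the second chip drawn is brown) = (4/20)·(7/19) = 7/95.
P(the second chip drawn is brown) = Σ over first color = 21/190 + 7/95 + 63/380 = 7/20.
By Bayes, P(first=green | the second chip drawn is brown) = 7/95 / 7/20 = 4/19 ≈ 0.2105.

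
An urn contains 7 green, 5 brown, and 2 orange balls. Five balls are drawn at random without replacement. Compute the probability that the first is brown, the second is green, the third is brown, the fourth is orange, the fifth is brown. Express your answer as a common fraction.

Multiply the conditional probability of each draw in order, without replacement, so each draw removes one from its color and from the total.
P = (5/14) · (7/13) · (4/12) · (2/11) · (3/10) = 1/286 ≈ 0.0035.

1/286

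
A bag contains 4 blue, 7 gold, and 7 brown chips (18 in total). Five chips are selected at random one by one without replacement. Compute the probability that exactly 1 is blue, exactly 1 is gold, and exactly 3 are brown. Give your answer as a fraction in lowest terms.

35/306

Unordered draws without replacement: count favorable combinations over C(18,5).
Favorable = C(4,1) · C(7,1) · C(7,3) = 980; total = C(18,5) = 8568.
P = 980/8568 = 35/306 ≈ 0.1144.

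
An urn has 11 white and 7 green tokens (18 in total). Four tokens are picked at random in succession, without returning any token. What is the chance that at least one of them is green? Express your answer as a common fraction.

Use the complement: P(at least one green) = 1 − P(no green).
P(none) = C(11,4)/C(18,4) = 330/3060.
So P = 1 − 330/3060 = 91/102 ≈ 0.8922.

91/102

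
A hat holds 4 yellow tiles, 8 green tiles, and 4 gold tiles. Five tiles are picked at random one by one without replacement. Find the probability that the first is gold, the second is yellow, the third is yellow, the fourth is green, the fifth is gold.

Multiply the conditional probability of each draw in order, without replacement, so each draw removes one from its color and from the total.
P = (4/16) · (4/15) · (3/14) · (8/13) · (3/12) = 1/455 ≈ 0.0022.

1/455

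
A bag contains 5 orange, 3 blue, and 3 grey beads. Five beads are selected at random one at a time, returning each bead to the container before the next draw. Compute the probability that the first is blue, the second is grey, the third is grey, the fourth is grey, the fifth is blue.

Multiply the conditional probability of each draw in order, with replacement (the composition resets each draw).
P = (3/11) · (3/11) · (3/11) · (3/11) · (3/11) = 243/161051 ≈ 0.0015.

243/161051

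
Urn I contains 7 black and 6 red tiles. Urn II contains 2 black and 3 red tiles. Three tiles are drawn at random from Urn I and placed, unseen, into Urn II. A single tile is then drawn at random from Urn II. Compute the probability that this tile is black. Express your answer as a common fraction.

Condition on how many of the transferred tiles are black (from Urn I: 7 black of 13; then Urn II has 8 total).
  0 black: C(7,0)C(6,3)/C(13,3) = 10/143; then P = 2/8
  1 black: C(7,1)C(6,2)/C(13,3) = 105/286; then P = 3/8
  2 black: C(7,2)C(6,1)/C(13,3) = 63/143; then P = 4/8
  3 black: C(7,3)C(6,0)/C(13,3) = 35/286; then P = 5/8
P(black from Urn II) = 47/104 ≈ 0.4519.

47/104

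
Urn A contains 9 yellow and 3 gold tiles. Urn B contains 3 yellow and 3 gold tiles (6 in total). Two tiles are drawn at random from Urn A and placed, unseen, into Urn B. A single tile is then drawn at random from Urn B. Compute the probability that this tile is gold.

Condition on how many of the transferred tiles are gold (from Urn A: 3 gold of 12; then Urn B has 8 total).
  0 gold: C(3,0)C(9,2)/C(12,2) = 6/11; then P = 3/8
  1 gold: C(3,1)C(9,1)/C(12,2) = 9/22; then P = 4/8
  2 gold: C(3,2)C(9,0)/C(12,2) = 1/22; then P = 5/8
P(gold from Urn B) = 7/16 ≈ 0.4375.

7/16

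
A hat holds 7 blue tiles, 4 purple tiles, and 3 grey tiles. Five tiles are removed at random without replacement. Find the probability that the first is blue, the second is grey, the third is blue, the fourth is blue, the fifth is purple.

Multiply the conditional probability of each draw in order, without replacement, so each draw removes one from its color and from the total.
P = (7/14) · (3/13) · (6/12) · (5/11) · (4/10) = 3/286 ≈ 0.0105.

3/286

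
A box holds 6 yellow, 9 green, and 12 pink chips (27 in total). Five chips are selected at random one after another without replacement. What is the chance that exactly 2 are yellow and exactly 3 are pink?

Unordered draws without replacement: count favorable combinations over C(27,5).
Favorable = C(6,2) · C(9,0) · C(12,3) = 3300; total = C(27,5) = 80730.
P = 3300/80730 = 110/2691 ≈ 0.0409.

110/2691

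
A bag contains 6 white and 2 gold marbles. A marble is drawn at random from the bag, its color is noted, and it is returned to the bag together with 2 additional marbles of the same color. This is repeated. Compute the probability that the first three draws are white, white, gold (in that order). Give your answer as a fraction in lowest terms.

1/10

Track the composition after each reinforcement of +2.
P = (6/8) · (8/10) · (2/12) = 1/10 ≈ 0.1000.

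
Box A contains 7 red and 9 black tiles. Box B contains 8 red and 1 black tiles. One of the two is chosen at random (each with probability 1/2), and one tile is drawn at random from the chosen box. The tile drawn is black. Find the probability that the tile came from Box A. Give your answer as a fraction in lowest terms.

P(black | Box A) = 9/16; P(black | Box B) = 1/9.
P(black) = 1/2·9/16 + 1/2·1/9 = 97/288.
By Bayes' rule, P(Box A | black) = 9/32 / 97/288 = 81/97 ≈ 0.8351.

81/97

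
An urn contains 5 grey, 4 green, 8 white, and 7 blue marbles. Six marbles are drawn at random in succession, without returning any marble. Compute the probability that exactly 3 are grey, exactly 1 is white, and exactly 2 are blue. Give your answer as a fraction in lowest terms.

60/4807

Unordered draws without replacement: count favorable combinations over C(24,6).
Favorable = C(5,3) · C(4,0) · C(8,1) · C(7,2) = 1680; total = C(24,6) = 134596.
P = 1680/134596 = 60/4807 ≈ 0.0125.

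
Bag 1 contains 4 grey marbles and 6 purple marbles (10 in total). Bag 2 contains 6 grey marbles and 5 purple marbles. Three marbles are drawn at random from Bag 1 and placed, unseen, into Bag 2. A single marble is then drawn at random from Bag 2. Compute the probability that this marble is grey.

18/35

Condition on how many of the transferred marbles are grey (from Bag 1: 4 grey of 10; then Bag 2 has 14 total).
  0 grey: C(4,0)C(6,3)/C(10,3) = 1/6; then P = 6/14
  1 grey: C(4,1)C(6,2)/C(10,3) = 1/2; then P = 7/14
  2 grey: C(4,2)C(6,1)/C(10,3) = 3/10; then P = 8/14
  3 grey: C(4,3)C(6,0)/C(10,3) = 1/30; then P = 9/14
P(grey from Bag 2) = 18/35 ≈ 0.5143.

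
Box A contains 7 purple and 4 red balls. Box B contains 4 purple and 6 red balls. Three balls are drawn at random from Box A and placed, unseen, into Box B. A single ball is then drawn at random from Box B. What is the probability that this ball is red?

Condition on how many of the transferred balls are red (from Box A: 4 red of 11; then Box B has 13 total).
  0 red: C(4,0)C(7,3)/C(11,3) = 7/33; then P = 6/13
  1 red: C(4,1)C(7,2)/C(11,3) = 28/55; then P = 7/13
  2 red: C(4,2)C(7,1)/C(11,3) = 14/55; then P = 8/13
  3 red: C(4,3)C(7,0)/C(11,3) = 4/165; then P = 9/13
P(red from Box B) = 6/11 ≈ 0.5455.

6/11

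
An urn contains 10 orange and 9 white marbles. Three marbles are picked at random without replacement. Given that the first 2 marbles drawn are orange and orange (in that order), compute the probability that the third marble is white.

After removing 2 orange, the urn has 9 white out of 17 remaining.
P(third is white | given) = 9/17 ≈ 0.5294.

9/17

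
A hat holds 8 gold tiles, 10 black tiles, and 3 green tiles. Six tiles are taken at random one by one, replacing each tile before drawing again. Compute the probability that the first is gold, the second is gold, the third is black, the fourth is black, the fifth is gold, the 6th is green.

Multiply the conditional probability of each draw in order, with replacement (the composition resets each draw).
P = (8/21) · (8/21) · (10/21) · (10/21) · (8/21) · (3/21) = 51200/28588707 ≈ 0.0018.

51200/28588707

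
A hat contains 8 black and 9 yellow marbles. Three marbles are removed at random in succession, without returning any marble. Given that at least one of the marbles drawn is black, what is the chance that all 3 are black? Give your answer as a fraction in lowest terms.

14/149

P(all 3 black) = C(8,3)/C(17,3) = 7/85; P(at least one black) = 1 − C(9,3)/C(17,3) = 149/170.
Since 'all 3 black' ⊆ 'at least one black', P(all 3 | at least one) = 7/85 / 149/170 = 14/149 ≈ 0.0940.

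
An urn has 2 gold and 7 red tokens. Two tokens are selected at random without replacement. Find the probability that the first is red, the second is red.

Multiply the conditional probability of each draw in order, without replacement, so each draw removes one from its color and from the total.
P = (7/9) · (6/8) = 7/12 ≈ 0.5833.

7/12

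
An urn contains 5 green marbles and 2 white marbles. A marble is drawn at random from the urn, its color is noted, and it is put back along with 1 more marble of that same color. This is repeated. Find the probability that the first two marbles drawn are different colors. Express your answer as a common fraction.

5/14

Either green then white, or white then green; after the first draw the total is 8.
P = (5/7)·(2/8) + (2/7)·(5/8) = 5/14 ≈ 0.3571.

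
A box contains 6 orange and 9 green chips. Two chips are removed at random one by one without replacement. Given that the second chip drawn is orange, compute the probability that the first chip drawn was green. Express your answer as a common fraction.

9/14

P(first=green and the second chip drawn is orange) = (9/15)·(6/14) = 9/35.
P(the second chip drawn is orange) = Σ over first color = 1/7 + 9/35 = 2/5.
By Bayes, P(first=green | the second chip drawn is orange) = 9/35 / 2/5 = 9/14 ≈ 0.6429.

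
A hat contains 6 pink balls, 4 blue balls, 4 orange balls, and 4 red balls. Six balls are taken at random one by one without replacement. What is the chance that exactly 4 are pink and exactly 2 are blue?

15/3094

Unordered draws without replacement: count favorable combinations over C(18,6).
Favorable = C(6,4) · C(4,2) · C(4,0) · C(4,0) = 90; total = C(18,6) = 18564.
P = 90/18564 = 15/3094 ≈ 0.0048.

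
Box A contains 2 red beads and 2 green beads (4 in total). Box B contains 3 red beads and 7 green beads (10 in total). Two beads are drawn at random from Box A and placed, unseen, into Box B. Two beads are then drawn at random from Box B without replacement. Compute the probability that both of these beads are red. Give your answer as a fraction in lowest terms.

Condition on how many of the transferred beads are red (from Box A: 2 red of 4; then Box B has 12 total).
  0 red: C(2,0)C(2,2)/C(4,2) = 1/6; then P = C(3,2)/C(12,2) = 1/22
  1 red: C(2,1)C(2,1)/C(4,2) = 2/3; then P = C(4,2)/C(12,2) = 1/11
  2 red: C(2,2)C(2,0)/C(4,2) = 1/6; then P = C(5,2)/C(12,2) = 5/33
P(both red) = 37/396 ≈ 0.0934.

37/396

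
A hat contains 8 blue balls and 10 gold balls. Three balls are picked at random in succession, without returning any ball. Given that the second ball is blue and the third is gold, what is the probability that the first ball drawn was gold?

9/16

P(first=gold and the second ball is blue and the third is gold) = (10/18)·(8/17)·(9/16) = 5/34.
P(E) = Σ over first color = 35/306 + 5/34 = 40/153.
By Bayes, P(first=gold | E) = 5/34 / 40/153 = 9/16 ≈ 0.5625.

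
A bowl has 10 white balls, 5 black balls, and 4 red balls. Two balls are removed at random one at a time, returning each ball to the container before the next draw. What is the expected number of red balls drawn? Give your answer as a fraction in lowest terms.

By linearity of expectation, E[X] = Σ P(draw i is red); each independent draw has P(red) = 4/19.
E[X] = 2 · 4/19 = 8/19 ≈ 0.4211.

8/19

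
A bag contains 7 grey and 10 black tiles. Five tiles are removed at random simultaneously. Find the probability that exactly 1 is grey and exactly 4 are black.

Unordered draws without replacement: count favorable combinations over C(17,5).
Favorable = C(7,1) · C(10,4) = 1470; total = C(17,5) = 6188.
P = 1470/6188 = 105/442 ≈ 0.2376.

105/442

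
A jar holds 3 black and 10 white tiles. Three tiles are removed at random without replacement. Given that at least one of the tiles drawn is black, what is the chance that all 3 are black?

1/166

P(all 3 black) = C(3,3)/C(13,3) = 1/286; P(at least one black) = 1 − C(10,3)/C(13,3) = 83/143.
Since 'all 3 black' ⊆ 'at least one black', P(all 3 | at least one) = 1/286 / 83/143 = 1/166 ≈ 0.0060.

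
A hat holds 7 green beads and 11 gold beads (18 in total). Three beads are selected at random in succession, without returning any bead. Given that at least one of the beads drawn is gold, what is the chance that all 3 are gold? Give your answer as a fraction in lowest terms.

P(all 3 gold) = C(11,3)/C(18,3) = 55/272; P(at least one gold) = 1 − C(7,3)/C(18,3) = 781/816.
Since 'all 3 gold' ⊆ 'at least one gold', P(all 3 | at least one) = 55/272 / 781/816 = 15/71 ≈ 0.2113.

15/71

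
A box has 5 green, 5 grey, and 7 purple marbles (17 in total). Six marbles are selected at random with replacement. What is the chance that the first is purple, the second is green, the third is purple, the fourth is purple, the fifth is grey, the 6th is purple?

60025/24137569

Multiply the conditional probability of each draw in order, with replacement (the composition resets each draw).
P = (7/17) · (5/17) · (7/17) · (7/17) · (5/17) · (7/17) = 60025/24137569 ≈ 0.0025.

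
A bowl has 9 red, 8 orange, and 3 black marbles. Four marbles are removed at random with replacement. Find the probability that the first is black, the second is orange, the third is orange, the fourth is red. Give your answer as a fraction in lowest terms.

Multiply the conditional probability of each draw in order, with replacement (the composition resets each draw).
P = (3/20) · (8/20) · (8/20) · (9/20) = 27/2500 ≈ 0.0108.

27/2500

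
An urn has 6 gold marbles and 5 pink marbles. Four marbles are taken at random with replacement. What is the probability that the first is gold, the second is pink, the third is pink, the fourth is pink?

750/14641

Multiply the conditional probability of each draw in order, with replacement (the composition resets each draw).
P = (6/11) · (5/11) · (5/11) · (5/11) = 750/14641 ≈ 0.0512.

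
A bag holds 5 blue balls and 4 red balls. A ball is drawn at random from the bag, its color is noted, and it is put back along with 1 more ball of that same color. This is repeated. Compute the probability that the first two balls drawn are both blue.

1/3

After a blue draw the bag holds 6 blue out of 10.
P = (5/9)·(6/10) = 1/3 ≈ 0.3333.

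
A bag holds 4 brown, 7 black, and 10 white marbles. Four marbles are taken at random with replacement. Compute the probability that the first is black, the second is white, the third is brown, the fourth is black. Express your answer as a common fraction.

Multiply the conditional probability of each draw in order, with replacement (the composition resets each draw).
P = (7/21) · (10/21) · (4/21) · (7/21) = 40/3969 ≈ 0.0101.

40/3969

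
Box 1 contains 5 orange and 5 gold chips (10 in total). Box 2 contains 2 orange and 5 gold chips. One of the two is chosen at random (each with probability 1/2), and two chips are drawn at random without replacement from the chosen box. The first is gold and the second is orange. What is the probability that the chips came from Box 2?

P(E | Box 1) = 5/18; P(E | Box 2) = 5/21.
P(E) = 1/2·5/18 + 1/2·5/21 = 65/252.
By Bayes' rule, P(Box 2 | E) = 5/42 / 65/252 = 6/13 ≈ 0.4615.

6/13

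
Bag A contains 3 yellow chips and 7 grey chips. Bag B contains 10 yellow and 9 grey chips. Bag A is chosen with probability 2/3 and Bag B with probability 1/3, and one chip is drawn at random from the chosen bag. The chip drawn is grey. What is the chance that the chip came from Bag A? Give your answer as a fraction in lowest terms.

P(grey | Bag A) = 7/10; P(grey | Bag B) = 9/19.
P(grey) = 2/3·7/10 + 1/3·9/19 = 178/285.
By Bayes' rule, P(Bag A | grey) = 7/15 / 178/285 = 133/178 ≈ 0.7472.

133/178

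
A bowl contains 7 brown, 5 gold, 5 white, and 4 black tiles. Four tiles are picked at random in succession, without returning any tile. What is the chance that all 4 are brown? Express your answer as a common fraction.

Unordered draws without replacement: count favorable combinations over C(21,4).
Favorable = C(7,4) · C(5,0) · C(5,0) · C(4,0) = 35; total = C(21,4) = 5985.
P = 35/5985 = 1/171 ≈ 0.0058.

1/171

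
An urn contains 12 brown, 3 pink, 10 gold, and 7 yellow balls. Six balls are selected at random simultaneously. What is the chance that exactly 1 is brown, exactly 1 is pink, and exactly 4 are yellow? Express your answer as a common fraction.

Unordered draws without replacement: count favorable combinations over C(32,6).
Favorable = C(12,1) · C(3,1) · C(10,0) · C(7,4) = 1260; total = C(32,6) = 906192.
P = 1260/906192 = 5/3596 ≈ 0.0014.

5/3596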